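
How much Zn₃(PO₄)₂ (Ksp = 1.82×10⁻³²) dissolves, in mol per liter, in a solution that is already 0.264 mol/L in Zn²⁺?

4.97×10⁻¹⁶ M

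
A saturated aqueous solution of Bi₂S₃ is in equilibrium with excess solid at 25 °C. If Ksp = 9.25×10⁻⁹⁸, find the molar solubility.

1.54×10⁻²⁰ M

Bi₂S₃(s) ⇌ 2 Bi³⁺(aq) + 3 S²⁻(aq)
With molar solubility s: [Bi³⁺] = 2s, [S²⁻] = 3s.
Ksp = [Bi³⁺]^2[S²⁻]^3 = (2s)^2 · (3s)^3 = 108s^5
108s^5 = 9.25×10⁻⁹⁸  ⇒  s^5 = 8.56×10⁻¹⁰⁰
s = 1.54×10⁻²⁰ mol/L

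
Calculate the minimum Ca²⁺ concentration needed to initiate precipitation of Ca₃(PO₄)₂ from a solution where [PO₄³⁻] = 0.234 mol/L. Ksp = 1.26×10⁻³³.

The threshold for precipitation is Q = Ksp.
Ca₃(PO₄)₂(s) ⇌ 3 Ca²⁺(aq) + 2 PO₄³⁻(aq)
Ksp = [Ca²⁺]^3[PO₄³⁻]^2 = [Ca²⁺]^3(0.234)^2
[Ca²⁺]^3 = 1.26×10⁻³³ / (0.234)^2 = 2.30×10⁻³²
[Ca²⁺] = 2.84×10⁻¹¹ mol/L

2.84×10⁻¹¹ M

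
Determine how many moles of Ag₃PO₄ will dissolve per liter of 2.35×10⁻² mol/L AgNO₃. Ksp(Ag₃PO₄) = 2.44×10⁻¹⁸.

1.88×10⁻¹³ M

Ag₃PO₄(s) ⇌ 3 Ag⁺(aq) + PO₄³⁻(aq)
Let s be the solubility of Ag₃PO₄ here. The common ion gives [Ag⁺] ≈ 2.35×10⁻² mol/L, and [PO₄³⁻] = s.
Ksp = [Ag⁺]^3[PO₄³⁻] = (2.35×10⁻²)^3s
s = 2.44×10⁻¹⁸ / (2.35×10⁻²)^3 = 1.88×10⁻¹³
s = 1.88×10⁻¹³ mol/L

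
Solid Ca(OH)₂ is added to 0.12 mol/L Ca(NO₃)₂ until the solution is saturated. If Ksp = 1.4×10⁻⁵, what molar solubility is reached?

5.4×10⁻³ M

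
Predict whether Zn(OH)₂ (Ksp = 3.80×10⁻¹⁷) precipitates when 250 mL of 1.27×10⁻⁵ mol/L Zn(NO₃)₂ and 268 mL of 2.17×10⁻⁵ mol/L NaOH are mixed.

Yes

The combined volume is 518 mL.
[Zn²⁺] = (1.27×10⁻⁵)(250)/518 = 6.13×10⁻⁶ mol/L
[OH⁻] = (2.17×10⁻⁵)(268)/518 = 1.12×10⁻⁵ mol/L
Q = [Zn²⁺][OH⁻]^2 = 7.73×10⁻¹⁶
Q = 7.73×10⁻¹⁶ > Ksp = 3.80×10⁻¹⁷, so the solution is supersaturated and Zn(OH)₂ precipitates.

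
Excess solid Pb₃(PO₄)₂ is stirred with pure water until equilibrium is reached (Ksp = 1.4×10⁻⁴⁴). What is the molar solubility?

Pb₃(PO₄)₂(s) ⇌ 3 Pb²⁺(aq) + 2 PO₄³⁻(aq)
With molar solubility s: [Pb²⁺] = 3s, [PO₄³⁻] = 2s.
Ksp = [Pb²⁺]^3[PO₄³⁻]^2 = (3s)^3 · (2s)^2 = 108s^5
108s^5 = 1.4×10⁻⁴⁴  ⇒  s^5 = 1.3×10⁻⁴⁶
s = 6.6×10⁻¹⁰ mol L⁻¹

6.6×10⁻¹⁰ M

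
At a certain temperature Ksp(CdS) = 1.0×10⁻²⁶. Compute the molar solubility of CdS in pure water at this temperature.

1.0×10⁻¹³ M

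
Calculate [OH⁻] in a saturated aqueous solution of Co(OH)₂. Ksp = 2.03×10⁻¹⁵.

1.60×10⁻⁵ M

Co(OH)₂(s) ⇌ Co²⁺(aq) + 2 OH⁻(aq)
With molar solubility s: [Co²⁺] = s, [OH⁻] = 2s.
Ksp = [Co²⁺][OH⁻]^2 = s · (2s)^2 = 4s^3 = 2.03×10⁻¹⁵
s = 7.98×10⁻⁶ mol/L
[OH⁻] = 2s = 1.60×10⁻⁵ mol/L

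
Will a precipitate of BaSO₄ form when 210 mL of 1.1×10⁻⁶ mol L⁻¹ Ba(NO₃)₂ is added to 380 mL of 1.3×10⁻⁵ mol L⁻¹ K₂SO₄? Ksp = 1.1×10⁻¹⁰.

Total volume after mixing = 210 + 380 = 590 mL.
[Ba²⁺] = (1.1×10⁻⁶)(210)/590 = 3.9×10⁻⁷ mol L⁻¹
[SO₄²⁻] = (1.3×10⁻⁵)(380)/590 = 8.4×10⁻⁶ mol L⁻¹
Q = [Ba²⁺][SO₄²⁻] = 3.3×10⁻¹²
Q = 3.3×10⁻¹² < Ksp = 1.1×10⁻¹⁰, so the solution is unsaturated and no precipitate forms.

No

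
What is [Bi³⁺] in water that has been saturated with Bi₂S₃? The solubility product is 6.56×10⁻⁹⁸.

Bi₂S₃(s) ⇌ 2 Bi³⁺(aq) + 3 S²⁻(aq)
For each mole of Bi₂S₃ that dissolves per liter, [Bi³⁺] = 2s and [S²⁻] = 3s; let s denote this solubility.
Ksp = [Bi³⁺]^2[S²⁻]^3 = (2s)^2 · (3s)^3 = 108s^5 = 6.56×10⁻⁹⁸
s = 1.43×10⁻²⁰ M
[Bi³⁺] = 2s = 2.87×10⁻²⁰ M

2.87×10⁻²⁰ M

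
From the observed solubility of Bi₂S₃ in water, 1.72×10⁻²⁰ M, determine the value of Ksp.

Ksp = 1.63×10⁻⁹⁷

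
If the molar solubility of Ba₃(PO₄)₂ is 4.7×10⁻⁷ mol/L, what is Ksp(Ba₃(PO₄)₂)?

Ba₃(PO₄)₂(s) ⇌ 3 Ba²⁺(aq) + 2 PO₄³⁻(aq)
If s mol/L of Ba₃(PO₄)₂ dissolves, [Ba²⁺] = 3s and [PO₄³⁻] = 2s.
Ksp = [Ba²⁺]^3[PO₄³⁻]^2 = (3s)^3 · (2s)^2 = 108s^5
Ksp = 108 × (4.7×10⁻⁷)^5 = 2.5×10⁻³⁰

Ksp = 2.5×10⁻³⁰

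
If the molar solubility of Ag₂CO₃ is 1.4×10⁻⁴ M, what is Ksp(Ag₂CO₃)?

Ksp = 1.1×10⁻¹¹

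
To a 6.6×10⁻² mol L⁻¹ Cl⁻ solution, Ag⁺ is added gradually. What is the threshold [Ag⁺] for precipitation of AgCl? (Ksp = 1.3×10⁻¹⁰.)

2.0×10⁻⁹ M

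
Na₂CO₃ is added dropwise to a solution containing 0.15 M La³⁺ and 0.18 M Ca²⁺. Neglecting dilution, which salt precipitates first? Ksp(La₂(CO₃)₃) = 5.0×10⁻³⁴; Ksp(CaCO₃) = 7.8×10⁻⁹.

La₂(CO₃)₃

Precipitation of each salt begins when its ion product equals Ksp.
For La₂(CO₃)₃: [CO₃²⁻] = (Ksp/[La³⁺]^2)^(1/3) = 2.8×10⁻¹¹ M
For CaCO₃: [CO₃²⁻] = (Ksp/[Ca²⁺]) = 4.3×10⁻⁸ M
The smaller threshold [CO₃²⁻] is reached first, so La₂(CO₃)₃ precipitates first.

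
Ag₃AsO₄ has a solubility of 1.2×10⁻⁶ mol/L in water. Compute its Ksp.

Ag₃AsO₄(s) ⇌ 3 Ag⁺(aq) + AsO₄³⁻(aq)
With molar solubility s: [Ag⁺] = 3s, [AsO₄³⁻] = s.
Ksp = [Ag⁺]^3[AsO₄³⁻] = (3s)^3 · s = 27s^4
Ksp = 27 × (1.2×10⁻⁶)^4 = 5.6×10⁻²³

Ksp = 5.6×10⁻²³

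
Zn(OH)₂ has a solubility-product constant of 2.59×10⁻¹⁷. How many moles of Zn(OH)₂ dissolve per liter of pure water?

1.86×10⁻⁶ M

Zn(OH)₂(s) ⇌ Zn²⁺(aq) + 2 OH⁻(aq)
Call the molar solubility s, so that [Zn²⁺] = s and [OH⁻] = 2s.
Ksp = [Zn²⁺][OH⁻]^2 = s · (2s)^2 = 4s^3
4s^3 = 2.59×10⁻¹⁷  ⇒  s^3 = 6.48×10⁻¹⁸
s = (6.48×10⁻¹⁸)^(1/3) = 1.86×10⁻⁶ M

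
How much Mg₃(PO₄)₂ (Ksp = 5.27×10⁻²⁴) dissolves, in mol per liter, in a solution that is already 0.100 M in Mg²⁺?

3.63×10⁻¹¹ M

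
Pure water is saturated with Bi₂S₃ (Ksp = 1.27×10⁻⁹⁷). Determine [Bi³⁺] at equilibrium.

3.27×10⁻²⁰ M

Bi₂S₃(s) ⇌ 2 Bi³⁺(aq) + 3 S²⁻(aq)
For each mole of Bi₂S₃ that dissolves per liter, [Bi³⁺] = 2s and [S²⁻] = 3s; let s denote this solubility.
Ksp = [Bi³⁺]^2[S²⁻]^3 = (2s)^2 · (3s)^3 = 108s^5 = 1.27×10⁻⁹⁷
s = 1.64×10⁻²⁰ M
[Bi³⁺] = 2s = 3.27×10⁻²⁰ M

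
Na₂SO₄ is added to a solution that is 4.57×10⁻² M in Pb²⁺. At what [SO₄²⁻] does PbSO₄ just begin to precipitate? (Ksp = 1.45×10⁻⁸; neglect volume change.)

3.17×10⁻⁷ M

Precipitation of each salt begins when its ion product equals Ksp.
PbSO₄(s) ⇌ Pb²⁺(aq) + SO₄²⁻(aq)
Ksp = [Pb²⁺][SO₄²⁻] = [SO₄²⁻](4.57×10⁻²)
[SO₄²⁻] = 1.45×10⁻⁸ / (4.57×10⁻²) = 3.17×10⁻⁷
[SO₄²⁻] = 3.17×10⁻⁷ M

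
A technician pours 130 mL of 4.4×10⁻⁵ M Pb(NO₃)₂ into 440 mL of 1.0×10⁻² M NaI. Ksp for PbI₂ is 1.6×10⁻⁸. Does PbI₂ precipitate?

Total volume after mixing = 130 + 440 = 570 mL.
[Pb²⁺] = (4.4×10⁻⁵)(130)/570 = 1.0×10⁻⁵ M
[I⁻] = (1.0×10⁻²)(440)/570 = 7.7×10⁻³ M
Q = [Pb²⁺][I⁻]^2 = 6.0×10⁻¹⁰
Since Q (6.0×10⁻¹⁰) is less than Ksp (1.6×10⁻⁸), no PbI₂ precipitates.

No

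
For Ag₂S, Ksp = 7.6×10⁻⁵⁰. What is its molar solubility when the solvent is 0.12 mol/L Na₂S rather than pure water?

4.0×10⁻²⁵ M

Ag₂S(s) ⇌ 2 Ag⁺(aq) + S²⁻(aq)
S²⁻ is already present at 0.12 mol/L. If s mol/L of Ag₂S dissolves, [Ag⁺] = 2s while [S²⁻] ≈ 0.12 mol/L.
Ksp = [Ag⁺]^2[S²⁻] = (2s)^2(0.12)
(2s)^2 = 7.6×10⁻⁵⁰ / (0.12) = 6.3×10⁻⁴⁹
s = 4.0×10⁻²⁵ mol/L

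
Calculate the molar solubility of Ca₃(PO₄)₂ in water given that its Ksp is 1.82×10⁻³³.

Ca₃(PO₄)₂(s) ⇌ 3 Ca²⁺(aq) + 2 PO₄³⁻(aq)
With molar solubility s: [Ca²⁺] = 3s, [PO₄³⁻] = 2s.
Ksp = [Ca²⁺]^3[PO₄³⁻]^2 = (3s)^3 · (2s)^2 = 108s^5
108s^5 = 1.82×10⁻³³  ⇒  s^5 = 1.69×10⁻³⁵
s = (1.69×10⁻³⁵)^(1/5) = 1.11×10⁻⁷ M

1.11×10⁻⁷ M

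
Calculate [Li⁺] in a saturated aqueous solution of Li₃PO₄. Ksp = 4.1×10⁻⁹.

1.1×10⁻² M

Li₃PO₄(s) ⇌ 3 Li⁺(aq) + PO₄³⁻(aq)
Let s be the molar solubility. Then [Li⁺] = 3s and [PO₄³⁻] = s.
Ksp = [Li⁺]^3[PO₄³⁻] = (3s)^3 · s = 27s^4 = 4.1×10⁻⁹
s = 3.5×10⁻³ M
[Li⁺] = 3s = 1.1×10⁻² M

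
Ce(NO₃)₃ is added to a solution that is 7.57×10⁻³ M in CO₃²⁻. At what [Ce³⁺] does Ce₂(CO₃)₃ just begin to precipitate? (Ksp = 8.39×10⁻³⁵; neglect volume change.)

The threshold for precipitation is Q = Ksp.
Ce₂(CO₃)₃(s) ⇌ 2 Ce³⁺(aq) + 3 CO₃²⁻(aq)
Ksp = [Ce³⁺]^2[CO₃²⁻]^3 = [Ce³⁺]^2(7.57×10⁻³)^3
[Ce³⁺]^2 = 8.39×10⁻³⁵ / (7.57×10⁻³)^3 = 1.93×10⁻²⁸
[Ce³⁺] = 1.39×10⁻¹⁴ M

1.39×10⁻¹⁴ M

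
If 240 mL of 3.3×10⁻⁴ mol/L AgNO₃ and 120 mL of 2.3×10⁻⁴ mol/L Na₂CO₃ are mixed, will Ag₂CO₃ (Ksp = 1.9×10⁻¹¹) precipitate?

No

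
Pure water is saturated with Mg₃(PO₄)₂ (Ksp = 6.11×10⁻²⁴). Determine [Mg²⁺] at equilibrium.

Mg₃(PO₄)₂(s) ⇌ 3 Mg²⁺(aq) + 2 PO₄³⁻(aq)
Let s be the molar solubility. Then [Mg²⁺] = 3s and [PO₄³⁻] = 2s.
Ksp = [Mg²⁺]^3[PO₄³⁻]^2 = (3s)^3 · (2s)^2 = 108s^5 = 6.11×10⁻²⁴
s = 8.92×10⁻⁶ M
[Mg²⁺] = 3s = 2.68×10⁻⁵ M

2.68×10⁻⁵ M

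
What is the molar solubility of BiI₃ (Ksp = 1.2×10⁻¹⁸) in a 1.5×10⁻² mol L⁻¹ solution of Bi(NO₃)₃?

1.4×10⁻⁶ M

BiI₃(s) ⇌ Bi³⁺(aq) + 3 I⁻(aq)
Bi³⁺ is already present at 1.5×10⁻² mol L⁻¹. If s mol/L of BiI₃ dissolves, [I⁻] = 3s while [Bi³⁺] ≈ 1.5×10⁻² mol L⁻¹.
Ksp = [Bi³⁺][I⁻]^3 = (1.5×10⁻²)(3s)^3
(3s)^3 = 1.2×10⁻¹⁸ / (1.5×10⁻²) = 8.0×10⁻¹⁷
s = 1.4×10⁻⁶ mol L⁻¹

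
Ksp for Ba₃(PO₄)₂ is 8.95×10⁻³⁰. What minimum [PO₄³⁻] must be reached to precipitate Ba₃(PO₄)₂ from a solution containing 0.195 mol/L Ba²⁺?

Precipitation begins when Q = Ksp.
Ba₃(PO₄)₂(s) ⇌ 3 Ba²⁺(aq) + 2 PO₄³⁻(aq)
Ksp = [Ba²⁺]^3[PO₄³⁻]^2 = [PO₄³⁻]^2(0.195)^3
[PO₄³⁻]^2 = 8.95×10⁻³⁰ / (0.195)^3 = 1.21×10⁻²⁷
[PO₄³⁻] = 3.47×10⁻¹⁴ mol/L

3.47×10⁻¹⁴ M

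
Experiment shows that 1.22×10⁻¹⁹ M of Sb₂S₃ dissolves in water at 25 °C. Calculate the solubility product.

Sb₂S₃(s) ⇌ 2 Sb³⁺(aq) + 3 S²⁻(aq)
Let s be the molar solubility. Then [Sb³⁺] = 2s and [S²⁻] = 3s.
Ksp = [Sb³⁺]^2[S²⁻]^3 = (2s)^2 · (3s)^3 = 108s^5
Ksp = 108 × (1.22×10⁻¹⁹)^5 = 2.92×10⁻⁹³

Ksp = 2.92×10⁻⁹³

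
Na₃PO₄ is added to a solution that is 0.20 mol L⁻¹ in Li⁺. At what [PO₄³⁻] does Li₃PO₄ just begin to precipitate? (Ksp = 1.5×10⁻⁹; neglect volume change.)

1.9×10⁻⁷ M

Each salt precipitates once Q = Ksp for that salt.
Li₃PO₄(s) ⇌ 3 Li⁺(aq) + PO₄³⁻(aq)
Ksp = [Li⁺]^3[PO₄³⁻] = [PO₄³⁻](0.20)^3
[PO₄³⁻] = 1.5×10⁻⁹ / (0.20)^3 = 1.9×10⁻⁷
[PO₄³⁻] = 1.9×10⁻⁷ mol L⁻¹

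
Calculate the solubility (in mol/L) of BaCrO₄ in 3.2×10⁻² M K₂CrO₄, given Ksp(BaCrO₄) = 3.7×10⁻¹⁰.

BaCrO₄(s) ⇌ Ba²⁺(aq) + CrO₄²⁻(aq)
Let s be the solubility of BaCrO₄ here. The common ion gives [CrO₄²⁻] ≈ 3.2×10⁻² M, and [Ba²⁺] = s.
Ksp = [Ba²⁺][CrO₄²⁻] = s(3.2×10⁻²)
s = 3.7×10⁻¹⁰ / (3.2×10⁻²) = 1.2×10⁻⁸
s = 1.2×10⁻⁸ M

1.2×10⁻⁸ M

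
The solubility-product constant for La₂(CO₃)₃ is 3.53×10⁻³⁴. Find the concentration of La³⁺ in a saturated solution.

1.60×10⁻⁷ M

La₂(CO₃)₃(s) ⇌ 2 La³⁺(aq) + 3 CO₃²⁻(aq)
If s mol/L of La₂(CO₃)₃ dissolves, [La³⁺] = 2s and [CO₃²⁻] = 3s.
Ksp = [La³⁺]^2[CO₃²⁻]^3 = (2s)^2 · (3s)^3 = 108s^5 = 3.53×10⁻³⁴
s = 8.00×10⁻⁸ mol/L
[La³⁺] = 2s = 1.60×10⁻⁷ mol/L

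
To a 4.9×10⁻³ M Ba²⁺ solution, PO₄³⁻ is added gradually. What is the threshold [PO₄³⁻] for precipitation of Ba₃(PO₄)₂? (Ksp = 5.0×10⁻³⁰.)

Precipitation of each salt begins when its ion product equals Ksp.
Ba₃(PO₄)₂(s) ⇌ 3 Ba²⁺(aq) + 2 PO₄³⁻(aq)
Ksp = [Ba²⁺]^3[PO₄³⁻]^2 = [PO₄³⁻]^2(4.9×10⁻³)^3
[PO₄³⁻]^2 = 5.0×10⁻³⁰ / (4.9×10⁻³)^3 = 4.2×10⁻²³
[PO₄³⁻] = 6.5×10⁻¹² M

6.5×10⁻¹² M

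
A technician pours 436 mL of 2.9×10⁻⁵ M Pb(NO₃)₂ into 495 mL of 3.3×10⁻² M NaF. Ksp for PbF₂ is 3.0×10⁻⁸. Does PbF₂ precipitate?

The combined volume is 931 mL.
[Pb²⁺] = (2.9×10⁻⁵)(436)/931 = 1.4×10⁻⁵ M
[F⁻] = (3.3×10⁻²)(495)/931 = 1.8×10⁻² M
Q = [Pb²⁺][F⁻]^2 = 4.2×10⁻⁹
Since Q (4.2×10⁻⁹) is less than Ksp (3.0×10⁻⁸), no PbF₂ precipitates.

No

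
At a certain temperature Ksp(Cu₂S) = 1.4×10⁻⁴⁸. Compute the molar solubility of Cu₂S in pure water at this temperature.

7.0×10⁻¹⁷ M

Cu₂S(s) ⇌ 2 Cu⁺(aq) + S²⁻(aq)
For each mole of Cu₂S that dissolves per liter, [Cu⁺] = 2s and [S²⁻] = s; let s denote this solubility.
Ksp = [Cu⁺]^2[S²⁻] = (2s)^2 · s = 4s^3
4s^3 = 1.4×10⁻⁴⁸  ⇒  s^3 = 3.5×10⁻⁴⁹
Taking the 3rd root, s = 7.0×10⁻¹⁷ mol/L.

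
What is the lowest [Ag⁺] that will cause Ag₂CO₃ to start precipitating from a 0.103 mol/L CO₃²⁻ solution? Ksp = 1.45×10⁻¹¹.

Precipitation begins when Q = Ksp.
Ag₂CO₃(s) ⇌ 2 Ag⁺(aq) + CO₃²⁻(aq)
Ksp = [Ag⁺]^2[CO₃²⁻] = [Ag⁺]^2(0.103)
[Ag⁺]^2 = 1.45×10⁻¹¹ / (0.103) = 1.41×10⁻¹⁰
[Ag⁺] = 1.19×10⁻⁵ mol/L

1.19×10⁻⁵ M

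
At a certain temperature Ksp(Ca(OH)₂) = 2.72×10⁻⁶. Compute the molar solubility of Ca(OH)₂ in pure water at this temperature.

8.79×10⁻³ M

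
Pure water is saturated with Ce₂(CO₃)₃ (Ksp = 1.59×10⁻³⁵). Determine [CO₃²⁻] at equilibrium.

1.29×10⁻⁷ M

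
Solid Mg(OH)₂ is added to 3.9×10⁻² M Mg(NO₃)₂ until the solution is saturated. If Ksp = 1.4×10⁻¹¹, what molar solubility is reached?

Mg(OH)₂(s) ⇌ Mg²⁺(aq) + 2 OH⁻(aq)
Mg²⁺ is already present at 3.9×10⁻² M. If s mol/L of Mg(OH)₂ dissolves, [OH⁻] = 2s while [Mg²⁺] ≈ 3.9×10⁻² M.
Ksp = [Mg²⁺][OH⁻]^2 = (3.9×10⁻²)(2s)^2
(2s)^2 = 1.4×10⁻¹¹ / (3.9×10⁻²) = 3.6×10⁻¹⁰
s = 9.5×10⁻⁶ M

9.5×10⁻⁶ M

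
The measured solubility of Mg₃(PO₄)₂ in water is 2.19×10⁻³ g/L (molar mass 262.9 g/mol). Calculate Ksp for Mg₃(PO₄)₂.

Convert to molarity: s = 2.19×10⁻³ / 262.9 = 8.3302×10⁻⁶ mol/L
Mg₃(PO₄)₂(s) ⇌ 3 Mg²⁺(aq) + 2 PO₄³⁻(aq)
Call the molar solubility s, so that [Mg²⁺] = 3s and [PO₄³⁻] = 2s.
Ksp = [Mg²⁺]^3[PO₄³⁻]^2 = (3s)^3 · (2s)^2 = 108s^5
Ksp = 108 × (8.3302×10⁻⁶)^5 = 4.33×10⁻²⁴

Ksp = 4.33×10⁻²⁴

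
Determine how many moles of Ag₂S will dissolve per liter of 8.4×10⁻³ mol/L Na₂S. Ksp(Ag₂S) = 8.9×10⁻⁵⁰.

Ag₂S(s) ⇌ 2 Ag⁺(aq) + S²⁻(aq)
S²⁻ is already present at 8.4×10⁻³ mol/L. If s mol/L of Ag₂S dissolves, [Ag⁺] = 2s while [S²⁻] ≈ 8.4×10⁻³ mol/L.
Ksp = [Ag⁺]^2[S²⁻] = (2s)^2(8.4×10⁻³)
(2s)^2 = 8.9×10⁻⁵⁰ / (8.4×10⁻³) = 1.1×10⁻⁴⁷
s = 1.6×10⁻²⁴ mol/L

1.6×10⁻²⁴ M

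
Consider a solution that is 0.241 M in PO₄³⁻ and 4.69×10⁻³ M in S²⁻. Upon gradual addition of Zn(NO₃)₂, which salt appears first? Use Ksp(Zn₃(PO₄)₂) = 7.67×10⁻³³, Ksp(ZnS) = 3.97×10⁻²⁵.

Precipitation begins when Q = Ksp.
For Zn₃(PO₄)₂: [Zn²⁺] = (Ksp/[PO₄³⁻]^2)^(1/3) = 5.09×10⁻¹¹ M
For ZnS: [Zn²⁺] = (Ksp/[S²⁻]) = 8.46×10⁻²³ M
Since ZnS needs less Zn²⁺ to reach saturation, it precipitates first.

ZnS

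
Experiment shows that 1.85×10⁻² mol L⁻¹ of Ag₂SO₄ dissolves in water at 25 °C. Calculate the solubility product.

Ag₂SO₄(s) ⇌ 2 Ag⁺(aq) + SO₄²⁻(aq)
For each mole of Ag₂SO₄ that dissolves per liter, [Ag⁺] = 2s and [SO₄²⁻] = s; let s denote this solubility.
Ksp = [Ag⁺]^2[SO₄²⁻] = (2s)^2 · s = 4s^3
Ksp = 4 × (1.85×10⁻²)^3 = 2.53×10⁻⁵

Ksp = 2.53×10⁻⁵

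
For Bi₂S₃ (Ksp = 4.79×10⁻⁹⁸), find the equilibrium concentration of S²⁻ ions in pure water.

4.04×10⁻²⁰ M

Bi₂S₃(s) ⇌ 2 Bi³⁺(aq) + 3 S²⁻(aq)
For each mole of Bi₂S₃ that dissolves per liter, [Bi³⁺] = 2s and [S²⁻] = 3s; let s denote this solubility.
Ksp = [Bi³⁺]^2[S²⁻]^3 = (2s)^2 · (3s)^3 = 108s^5 = 4.79×10⁻⁹⁸
s = 1.35×10⁻²⁰ mol L⁻¹
[S²⁻] = 3s = 4.04×10⁻²⁰ mol L⁻¹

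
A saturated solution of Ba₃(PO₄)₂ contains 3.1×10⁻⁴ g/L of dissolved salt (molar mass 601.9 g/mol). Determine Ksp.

Ksp = 3.9×10⁻³⁰

Convert to molarity: s = 3.1×10⁻⁴ / 601.9 = 5.150×10⁻⁷ mol/L
Ba₃(PO₄)₂(s) ⇌ 3 Ba²⁺(aq) + 2 PO₄³⁻(aq)
Call the molar solubility s, so that [Ba²⁺] = 3s and [PO₄³⁻] = 2s.
Ksp = [Ba²⁺]^3[PO₄³⁻]^2 = (3s)^3 · (2s)^2 = 108s^5
Ksp = 108 × (5.150×10⁻⁷)^5 = 3.9×10⁻³⁰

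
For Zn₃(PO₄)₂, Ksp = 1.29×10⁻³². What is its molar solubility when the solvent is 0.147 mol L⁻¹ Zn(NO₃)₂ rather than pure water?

Zn₃(PO₄)₂(s) ⇌ 3 Zn²⁺(aq) + 2 PO₄³⁻(aq)
Zn²⁺ is already present at 0.147 mol L⁻¹. If s mol/L of Zn₃(PO₄)₂ dissolves, [PO₄³⁻] = 2s while [Zn²⁺] ≈ 0.147 mol L⁻¹.
Ksp = [Zn²⁺]^3[PO₄³⁻]^2 = (0.147)^3(2s)^2
(2s)^2 = 1.29×10⁻³² / (0.147)^3 = 4.06×10⁻³⁰
s = 1.01×10⁻¹⁵ mol L⁻¹

1.01×10⁻¹⁵ M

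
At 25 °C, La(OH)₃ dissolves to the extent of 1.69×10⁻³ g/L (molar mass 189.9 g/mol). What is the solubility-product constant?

Convert to molarity: s = 1.69×10⁻³ / 189.9 = 8.8994×10⁻⁶ mol/L
La(OH)₃(s) ⇌ La³⁺(aq) + 3 OH⁻(aq)
For each mole of La(OH)₃ that dissolves per liter, [La³⁺] = s and [OH⁻] = 3s; let s denote this solubility.
Ksp = [La³⁺][OH⁻]^3 = s · (3s)^3 = 27s^4
Ksp = 27 × (8.8994×10⁻⁶)^4 = 1.69×10⁻¹⁹

Ksp = 1.69×10⁻¹⁹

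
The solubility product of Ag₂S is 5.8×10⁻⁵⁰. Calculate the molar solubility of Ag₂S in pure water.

Ag₂S(s) ⇌ 2 Ag⁺(aq) + S²⁻(aq)
If s mol/L of Ag₂S dissolves, [Ag⁺] = 2s and [S²⁻] = s.
Ksp = [Ag⁺]^2[S²⁻] = (2s)^2 · s = 4s^3
4s^3 = 5.8×10⁻⁵⁰  ⇒  s^3 = 1.5×10⁻⁵⁰
s = (1.5×10⁻⁵⁰)^(1/3) = 2.4×10⁻¹⁷ M

2.4×10⁻¹⁷ M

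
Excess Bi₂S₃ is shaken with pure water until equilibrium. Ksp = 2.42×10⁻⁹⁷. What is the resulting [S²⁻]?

Bi₂S₃(s) ⇌ 2 Bi³⁺(aq) + 3 S²⁻(aq)
Let s be the molar solubility. Then [Bi³⁺] = 2s and [S²⁻] = 3s.
Ksp = [Bi³⁺]^2[S²⁻]^3 = (2s)^2 · (3s)^3 = 108s^5 = 2.42×10⁻⁹⁷
s = 1.86×10⁻²⁰ mol L⁻¹
[S²⁻] = 3s = 5.59×10⁻²⁰ mol L⁻¹

5.59×10⁻²⁰ M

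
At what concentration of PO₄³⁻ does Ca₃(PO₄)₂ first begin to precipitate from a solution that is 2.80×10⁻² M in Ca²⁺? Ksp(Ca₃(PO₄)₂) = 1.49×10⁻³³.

Each salt precipitates once Q = Ksp for that salt.
Ca₃(PO₄)₂(s) ⇌ 3 Ca²⁺(aq) + 2 PO₄³⁻(aq)
Ksp = [Ca²⁺]^3[PO₄³⁻]^2 = [PO₄³⁻]^2(2.80×10⁻²)^3
[PO₄³⁻]^2 = 1.49×10⁻³³ / (2.80×10⁻²)^3 = 6.79×10⁻²⁹
[PO₄³⁻] = 8.24×10⁻¹⁵ M

8.24×10⁻¹⁵ M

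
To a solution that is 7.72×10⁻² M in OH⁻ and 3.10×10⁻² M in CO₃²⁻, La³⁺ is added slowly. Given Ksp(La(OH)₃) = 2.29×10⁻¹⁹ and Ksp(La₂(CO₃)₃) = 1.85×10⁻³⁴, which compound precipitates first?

Precipitation begins when Q = Ksp.
For La(OH)₃: [La³⁺] = (Ksp/[OH⁻]^3) = 4.98×10⁻¹⁶ M
For La₂(CO₃)₃: [La³⁺] = (Ksp/[CO₃²⁻]^3)^(1/2) = 2.49×10⁻¹⁵ M
Since La(OH)₃ needs less La³⁺ to reach saturation, it precipitates first.

La(OH)₃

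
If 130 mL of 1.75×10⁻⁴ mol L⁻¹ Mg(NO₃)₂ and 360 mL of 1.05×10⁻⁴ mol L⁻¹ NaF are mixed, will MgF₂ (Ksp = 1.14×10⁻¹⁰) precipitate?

Total volume after mixing = 130 + 360 = 490 mL.
[Mg²⁺] = (1.75×10⁻⁴)(130)/490 = 4.64×10⁻⁵ mol L⁻¹
[F⁻] = (1.05×10⁻⁴)(360)/490 = 7.71×10⁻⁵ mol L⁻¹
Q = [Mg²⁺][F⁻]^2 = 2.76×10⁻¹³
Q < Ksp (2.76×10⁻¹³ vs 1.14×10⁻¹⁰); the solution remains unsaturated and no precipitate forms.

No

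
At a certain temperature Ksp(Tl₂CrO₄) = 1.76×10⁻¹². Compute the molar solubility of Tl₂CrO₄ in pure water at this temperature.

7.61×10⁻⁵ M

Tl₂CrO₄(s) ⇌ 2 Tl⁺(aq) + CrO₄²⁻(aq)
Call the molar solubility s, so that [Tl⁺] = 2s and [CrO₄²⁻] = s.
Ksp = [Tl⁺]^2[CrO₄²⁻] = (2s)^2 · s = 4s^3
4s^3 = 1.76×10⁻¹²  ⇒  s^3 = 4.40×10⁻¹³
s = 7.61×10⁻⁵ M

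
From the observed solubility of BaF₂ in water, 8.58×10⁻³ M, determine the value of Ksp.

Ksp = 2.53×10⁻⁶

BaF₂(s) ⇌ Ba²⁺(aq) + 2 F⁻(aq)
Let s be the molar solubility. Then [Ba²⁺] = s and [F⁻] = 2s.
Ksp = [Ba²⁺][F⁻]^2 = s · (2s)^2 = 4s^3
Ksp = 4 × (8.58×10⁻³)^3 = 2.53×10⁻⁶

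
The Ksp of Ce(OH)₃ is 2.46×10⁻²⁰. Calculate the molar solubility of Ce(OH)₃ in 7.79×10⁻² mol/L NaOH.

5.20×10⁻¹⁷ M

Ce(OH)₃(s) ⇌ Ce³⁺(aq) + 3 OH⁻(aq)
The solution already contains OH⁻ at 7.79×10⁻² mol/L. Let s be the molar solubility of Ce(OH)₃.
[OH⁻] ≈ 7.79×10⁻² mol/L (common ion dominates); [Ce³⁺] = s.
Ksp = [Ce³⁺][OH⁻]^3 = s(7.79×10⁻²)^3
s = 2.46×10⁻²⁰ / (7.79×10⁻²)^3 = 5.20×10⁻¹⁷
s = 5.20×10⁻¹⁷ mol/L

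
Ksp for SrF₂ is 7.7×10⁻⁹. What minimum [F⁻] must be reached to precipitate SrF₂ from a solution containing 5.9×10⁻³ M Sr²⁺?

1.1×10⁻³ M

Precipitation begins when Q = Ksp.
SrF₂(s) ⇌ Sr²⁺(aq) + 2 F⁻(aq)
Ksp = [Sr²⁺][F⁻]^2 = [F⁻]^2(5.9×10⁻³)
[F⁻]^2 = 7.7×10⁻⁹ / (5.9×10⁻³) = 1.3×10⁻⁶
[F⁻] = 1.1×10⁻³ M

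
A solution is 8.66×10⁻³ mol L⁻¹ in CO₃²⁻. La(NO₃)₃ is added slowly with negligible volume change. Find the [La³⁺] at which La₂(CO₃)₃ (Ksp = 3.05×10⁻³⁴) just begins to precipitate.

The threshold for precipitation is Q = Ksp.
La₂(CO₃)₃(s) ⇌ 2 La³⁺(aq) + 3 CO₃²⁻(aq)
Ksp = [La³⁺]^2[CO₃²⁻]^3 = [La³⁺]^2(8.66×10⁻³)^3
[La³⁺]^2 = 3.05×10⁻³⁴ / (8.66×10⁻³)^3 = 4.70×10⁻²⁸
[La³⁺] = 2.17×10⁻¹⁴ mol L⁻¹

2.17×10⁻¹⁴ M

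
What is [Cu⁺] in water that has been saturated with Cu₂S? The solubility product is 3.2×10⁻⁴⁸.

Cu₂S(s) ⇌ 2 Cu⁺(aq) + S²⁻(aq)
With molar solubility s: [Cu⁺] = 2s, [S²⁻] = s.
Ksp = [Cu⁺]^2[S²⁻] = (2s)^2 · s = 4s^3 = 3.2×10⁻⁴⁸
s = 9.3×10⁻¹⁷ mol/L
[Cu⁺] = 2s = 1.9×10⁻¹⁶ mol/L

1.9×10⁻¹⁶ M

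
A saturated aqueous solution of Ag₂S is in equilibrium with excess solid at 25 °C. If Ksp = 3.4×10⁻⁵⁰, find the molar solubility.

2.0×10⁻¹⁷ M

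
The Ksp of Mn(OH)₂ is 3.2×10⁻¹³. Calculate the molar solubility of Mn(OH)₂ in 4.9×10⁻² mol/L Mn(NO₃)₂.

Mn(OH)₂(s) ⇌ Mn²⁺(aq) + 2 OH⁻(aq)
Let s be the solubility of Mn(OH)₂ here. The common ion gives [Mn²⁺] ≈ 4.9×10⁻² mol/L, and [OH⁻] = 2s.
Ksp = [Mn²⁺][OH⁻]^2 = (4.9×10⁻²)(2s)^2
(2s)^2 = 3.2×10⁻¹³ / (4.9×10⁻²) = 6.5×10⁻¹²
s = 1.3×10⁻⁶ mol/L

1.3×10⁻⁶ M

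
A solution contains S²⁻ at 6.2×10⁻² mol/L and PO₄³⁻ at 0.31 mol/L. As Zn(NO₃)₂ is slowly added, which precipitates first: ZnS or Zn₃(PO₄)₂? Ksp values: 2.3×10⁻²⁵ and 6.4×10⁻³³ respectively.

Precipitation begins when Q = Ksp.
For ZnS: [Zn²⁺] = (Ksp/[S²⁻]) = 3.7×10⁻²⁴ mol/L
For Zn₃(PO₄)₂: [Zn²⁺] = (Ksp/[PO₄³⁻]^2)^(1/3) = 4.1×10⁻¹¹ mol/L
ZnS requires the lower [Zn²⁺], so it precipitates first.

ZnS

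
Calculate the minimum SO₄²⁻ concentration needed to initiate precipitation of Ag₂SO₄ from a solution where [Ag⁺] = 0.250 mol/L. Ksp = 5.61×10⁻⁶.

8.98×10⁻⁵ M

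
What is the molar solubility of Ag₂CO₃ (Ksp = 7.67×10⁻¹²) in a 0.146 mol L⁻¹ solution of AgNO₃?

Ag₂CO₃(s) ⇌ 2 Ag⁺(aq) + CO₃²⁻(aq)
The solution already contains Ag⁺ at 0.146 mol L⁻¹. Let s be the molar solubility of Ag₂CO₃.
[Ag⁺] ≈ 0.146 mol L⁻¹ (common ion dominates); [CO₃²⁻] = s.
Ksp = [Ag⁺]^2[CO₃²⁻] = (0.146)^2s
s = 7.67×10⁻¹² / (0.146)^2 = 3.60×10⁻¹⁰
s = 3.60×10⁻¹⁰ mol L⁻¹

3.60×10⁻¹⁰ M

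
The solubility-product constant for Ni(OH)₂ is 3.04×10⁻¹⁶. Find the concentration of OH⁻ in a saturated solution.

Ni(OH)₂(s) ⇌ Ni²⁺(aq) + 2 OH⁻(aq)
If s mol/L of Ni(OH)₂ dissolves, [Ni²⁺] = s and [OH⁻] = 2s.
Ksp = [Ni²⁺][OH⁻]^2 = s · (2s)^2 = 4s^3 = 3.04×10⁻¹⁶
s = 4.24×10⁻⁶ mol/L
[OH⁻] = 2s = 8.47×10⁻⁶ mol/L

8.47×10⁻⁶ M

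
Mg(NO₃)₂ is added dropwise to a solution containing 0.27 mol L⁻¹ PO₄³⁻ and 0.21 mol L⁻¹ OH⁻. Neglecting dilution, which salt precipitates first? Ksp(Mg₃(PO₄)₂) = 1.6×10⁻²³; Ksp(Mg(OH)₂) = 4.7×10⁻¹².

Precipitation of each salt begins when its ion product equals Ksp.
For Mg₃(PO₄)₂: [Mg²⁺] = (Ksp/[PO₄³⁻]^2)^(1/3) = 6.0×10⁻⁸ mol L⁻¹
For Mg(OH)₂: [Mg²⁺] = (Ksp/[OH⁻]^2) = 1.1×10⁻¹⁰ mol L⁻¹
The smaller threshold [Mg²⁺] is reached first, so Mg(OH)₂ precipitates first.

Mg(OH)₂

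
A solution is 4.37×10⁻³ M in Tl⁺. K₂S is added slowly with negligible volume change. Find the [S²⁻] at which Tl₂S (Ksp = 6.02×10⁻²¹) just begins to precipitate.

A salt starts to precipitate once the ion product Q reaches its Ksp.
Tl₂S(s) ⇌ 2 Tl⁺(aq) + S²⁻(aq)
Ksp = [Tl⁺]^2[S²⁻] = [S²⁻](4.37×10⁻³)^2
[S²⁻] = 6.02×10⁻²¹ / (4.37×10⁻³)^2 = 3.15×10⁻¹⁶
[S²⁻] = 3.15×10⁻¹⁶ M

3.15×10⁻¹⁶ M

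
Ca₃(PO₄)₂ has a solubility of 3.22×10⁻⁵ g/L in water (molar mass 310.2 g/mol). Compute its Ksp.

Ksp = 1.30×10⁻³³

s = (3.22×10⁻⁵ g L⁻¹)/(310.2 g mol⁻¹) = 1.0380×10⁻⁷ M
Ca₃(PO₄)₂(s) ⇌ 3 Ca²⁺(aq) + 2 PO₄³⁻(aq)
For each mole of Ca₃(PO₄)₂ that dissolves per liter, [Ca²⁺] = 3s and [PO₄³⁻] = 2s; let s denote this solubility.
Ksp = [Ca²⁺]^3[PO₄³⁻]^2 = (3s)^3 · (2s)^2 = 108s^5
Ksp = 108 × (1.0380×10⁻⁷)^5 = 1.30×10⁻³³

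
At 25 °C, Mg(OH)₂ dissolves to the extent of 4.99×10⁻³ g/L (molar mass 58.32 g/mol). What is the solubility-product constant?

Ksp = 2.51×10⁻¹²

Molar solubility s = (4.99×10⁻³ g/L) / (58.32 g/mol) = 8.5562×10⁻⁵ mol/L
Mg(OH)₂(s) ⇌ Mg²⁺(aq) + 2 OH⁻(aq)
With molar solubility s: [Mg²⁺] = s, [OH⁻] = 2s.
Ksp = [Mg²⁺][OH⁻]^2 = s · (2s)^2 = 4s^3
Ksp = 4 × (8.5562×10⁻⁵)^3 = 2.51×10⁻¹²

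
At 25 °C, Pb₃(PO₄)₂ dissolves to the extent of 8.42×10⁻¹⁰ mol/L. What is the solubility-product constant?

Ksp = 4.57×10⁻⁴⁴

Pb₃(PO₄)₂(s) ⇌ 3 Pb²⁺(aq) + 2 PO₄³⁻(aq)
Let s be the molar solubility. Then [Pb²⁺] = 3s and [PO₄³⁻] = 2s.
Ksp = [Pb²⁺]^3[PO₄³⁻]^2 = (3s)^3 · (2s)^2 = 108s^5
Ksp = 108 × (8.42×10⁻¹⁰)^5 = 4.57×10⁻⁴⁴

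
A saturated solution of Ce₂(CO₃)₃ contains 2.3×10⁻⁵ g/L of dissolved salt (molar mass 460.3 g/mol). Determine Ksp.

Ksp = 3.4×10⁻³⁵

Convert to molarity: s = 2.3×10⁻⁵ / 460.3 = 4.997×10⁻⁸ mol/L
Ce₂(CO₃)₃(s) ⇌ 2 Ce³⁺(aq) + 3 CO₃²⁻(aq)
Let s be the molar solubility. Then [Ce³⁺] = 2s and [CO₃²⁻] = 3s.
Ksp = [Ce³⁺]^2[CO₃²⁻]^3 = (2s)^2 · (3s)^3 = 108s^5
Ksp = 108 × (4.997×10⁻⁸)^5 = 3.4×10⁻³⁵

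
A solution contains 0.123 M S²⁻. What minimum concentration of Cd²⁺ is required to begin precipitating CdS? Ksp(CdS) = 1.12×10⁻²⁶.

9.11×10⁻²⁶ M

Precipitation of each salt begins when its ion product equals Ksp.
CdS(s) ⇌ Cd²⁺(aq) + S²⁻(aq)
Ksp = [Cd²⁺][S²⁻] = [Cd²⁺](0.123)
[Cd²⁺] = 1.12×10⁻²⁶ / (0.123) = 9.11×10⁻²⁶
[Cd²⁺] = 9.11×10⁻²⁶ M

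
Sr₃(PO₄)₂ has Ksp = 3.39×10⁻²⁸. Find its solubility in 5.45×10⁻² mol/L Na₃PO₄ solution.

Sr₃(PO₄)₂(s) ⇌ 3 Sr²⁺(aq) + 2 PO₄³⁻(aq)
With PO₄³⁻ already at 5.45×10⁻² mol/L and s small, take [PO₄³⁻] ≈ 5.45×10⁻² mol/L and [Sr²⁺] = 3s.
Ksp = [Sr²⁺]^3[PO₄³⁻]^2 = (3s)^3(5.45×10⁻²)^2
(3s)^3 = 3.39×10⁻²⁸ / (5.45×10⁻²)^2 = 1.14×10⁻²⁵
s = 1.62×10⁻⁹ mol/L

1.62×10⁻⁹ M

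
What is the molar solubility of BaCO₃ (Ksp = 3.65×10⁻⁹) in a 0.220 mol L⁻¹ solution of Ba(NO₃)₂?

BaCO₃(s) ⇌ Ba²⁺(aq) + CO₃²⁻(aq)
Ba²⁺ is already present at 0.220 mol L⁻¹. If s mol/L of BaCO₃ dissolves, [CO₃²⁻] = s while [Ba²⁺] ≈ 0.220 mol L⁻¹.
Ksp = [Ba²⁺][CO₃²⁻] = (0.220)s
s = 3.65×10⁻⁹ / (0.220) = 1.66×10⁻⁸
s = 1.66×10⁻⁸ mol L⁻¹

1.66×10⁻⁸ M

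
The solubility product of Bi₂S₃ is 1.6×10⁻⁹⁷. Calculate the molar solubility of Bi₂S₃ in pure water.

1.7×10⁻²⁰ M

Bi₂S₃(s) ⇌ 2 Bi³⁺(aq) + 3 S²⁻(aq)
Call the molar solubility s, so that [Bi³⁺] = 2s and [S²⁻] = 3s.
Ksp = [Bi³⁺]^2[S²⁻]^3 = (2s)^2 · (3s)^3 = 108s^5
108s^5 = 1.6×10⁻⁹⁷  ⇒  s^5 = 1.5×10⁻⁹⁹
Taking the 5th root, s = 1.7×10⁻²⁰ M.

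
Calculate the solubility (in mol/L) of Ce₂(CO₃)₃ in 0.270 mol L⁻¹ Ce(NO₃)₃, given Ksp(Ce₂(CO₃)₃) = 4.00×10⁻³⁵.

Ce₂(CO₃)₃(s) ⇌ 2 Ce³⁺(aq) + 3 CO₃²⁻(aq)
Ce³⁺ is already present at 0.270 mol L⁻¹. If s mol/L of Ce₂(CO₃)₃ dissolves, [CO₃²⁻] = 3s while [Ce³⁺] ≈ 0.270 mol L⁻¹.
Ksp = [Ce³⁺]^2[CO₃²⁻]^3 = (0.270)^2(3s)^3
(3s)^3 = 4.00×10⁻³⁵ / (0.270)^2 = 5.49×10⁻³⁴
s = 2.73×10⁻¹² mol L⁻¹

2.73×10⁻¹² M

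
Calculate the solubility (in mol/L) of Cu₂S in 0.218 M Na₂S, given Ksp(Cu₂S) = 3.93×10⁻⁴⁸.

Cu₂S(s) ⇌ 2 Cu⁺(aq) + S²⁻(aq)
Let s be the solubility of Cu₂S here. The common ion gives [S²⁻] ≈ 0.218 M, and [Cu⁺] = 2s.
Ksp = [Cu⁺]^2[S²⁻] = (2s)^2(0.218)
(2s)^2 = 3.93×10⁻⁴⁸ / (0.218) = 1.80×10⁻⁴⁷
s = 2.12×10⁻²⁴ M

2.12×10⁻²⁴ M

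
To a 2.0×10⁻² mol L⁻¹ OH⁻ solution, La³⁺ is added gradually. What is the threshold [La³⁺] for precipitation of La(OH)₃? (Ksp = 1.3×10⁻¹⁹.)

1.6×10⁻¹⁴ M

The threshold for precipitation is Q = Ksp.
La(OH)₃(s) ⇌ La³⁺(aq) + 3 OH⁻(aq)
Ksp = [La³⁺][OH⁻]^3 = [La³⁺](2.0×10⁻²)^3
[La³⁺] = 1.3×10⁻¹⁹ / (2.0×10⁻²)^3 = 1.6×10⁻¹⁴
[La³⁺] = 1.6×10⁻¹⁴ mol L⁻¹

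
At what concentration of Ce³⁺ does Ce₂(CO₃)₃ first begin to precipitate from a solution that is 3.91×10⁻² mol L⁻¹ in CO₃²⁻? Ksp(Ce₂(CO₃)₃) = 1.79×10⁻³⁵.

Precipitation begins when Q = Ksp.
Ce₂(CO₃)₃(s) ⇌ 2 Ce³⁺(aq) + 3 CO₃²⁻(aq)
Ksp = [Ce³⁺]^2[CO₃²⁻]^3 = [Ce³⁺]^2(3.91×10⁻²)^3
[Ce³⁺]^2 = 1.79×10⁻³⁵ / (3.91×10⁻²)^3 = 2.99×10⁻³¹
[Ce³⁺] = 5.47×10⁻¹⁶ mol L⁻¹

5.47×10⁻¹⁶ M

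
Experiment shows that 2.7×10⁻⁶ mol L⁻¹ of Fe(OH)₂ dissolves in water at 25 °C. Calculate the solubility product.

Ksp = 7.9×10⁻¹⁷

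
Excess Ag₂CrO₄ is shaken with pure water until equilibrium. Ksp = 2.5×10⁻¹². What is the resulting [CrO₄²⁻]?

Ag₂CrO₄(s) ⇌ 2 Ag⁺(aq) + CrO₄²⁻(aq)
Let s be the molar solubility. Then [Ag⁺] = 2s and [CrO₄²⁻] = s.
Ksp = [Ag⁺]^2[CrO₄²⁻] = (2s)^2 · s = 4s^3 = 2.5×10⁻¹²
s = 8.5×10⁻⁵ M
[CrO₄²⁻] = s = 8.5×10⁻⁵ M

8.5×10⁻⁵ M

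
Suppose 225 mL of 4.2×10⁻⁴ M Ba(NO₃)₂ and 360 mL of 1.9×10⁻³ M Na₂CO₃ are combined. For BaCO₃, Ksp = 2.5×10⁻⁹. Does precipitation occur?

The combined volume is 585 mL.
[Ba²⁺] = (4.2×10⁻⁴)(225)/585 = 1.6×10⁻⁴ M
[CO₃²⁻] = (1.9×10⁻³)(360)/585 = 1.2×10⁻³ M
Q = [Ba²⁺][CO₃²⁻] = 1.9×10⁻⁷
Q = 1.9×10⁻⁷ > Ksp = 2.5×10⁻⁹, so the solution is supersaturated and BaCO₃ precipitates.

Yes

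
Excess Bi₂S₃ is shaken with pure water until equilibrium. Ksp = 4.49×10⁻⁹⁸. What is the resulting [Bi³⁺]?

Bi₂S₃(s) ⇌ 2 Bi³⁺(aq) + 3 S²⁻(aq)
Let s be the molar solubility. Then [Bi³⁺] = 2s and [S²⁻] = 3s.
Ksp = [Bi³⁺]^2[S²⁻]^3 = (2s)^2 · (3s)^3 = 108s^5 = 4.49×10⁻⁹⁸
s = 1.33×10⁻²⁰ M
[Bi³⁺] = 2s = 2.66×10⁻²⁰ M

2.66×10⁻²⁰ M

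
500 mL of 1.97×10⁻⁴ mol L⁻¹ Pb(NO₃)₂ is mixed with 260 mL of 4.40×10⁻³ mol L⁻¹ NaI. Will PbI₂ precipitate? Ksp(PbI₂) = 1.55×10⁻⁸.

Total volume after mixing = 500 + 260 = 760 mL.
[Pb²⁺] = (1.97×10⁻⁴)(500)/760 = 1.30×10⁻⁴ mol L⁻¹
[I⁻] = (4.40×10⁻³)(260)/760 = 1.51×10⁻³ mol L⁻¹
Q = [Pb²⁺][I⁻]^2 = 2.94×10⁻¹⁰
Q < Ksp (2.94×10⁻¹⁰ vs 1.55×10⁻⁸); the solution remains unsaturated and no precipitate forms.

No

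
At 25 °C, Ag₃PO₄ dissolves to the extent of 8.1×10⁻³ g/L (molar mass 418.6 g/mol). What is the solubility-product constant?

Ksp = 3.8×10⁻¹⁸

s = (8.1×10⁻³ g L⁻¹)/(418.6 g mol⁻¹) = 1.935×10⁻⁵ M
Ag₃PO₄(s) ⇌ 3 Ag⁺(aq) + PO₄³⁻(aq)
Call the molar solubility s, so that [Ag⁺] = 3s and [PO₄³⁻] = s.
Ksp = [Ag⁺]^3[PO₄³⁻] = (3s)^3 · s = 27s^4
Ksp = 27 × (1.935×10⁻⁵)^4 = 3.8×10⁻¹⁸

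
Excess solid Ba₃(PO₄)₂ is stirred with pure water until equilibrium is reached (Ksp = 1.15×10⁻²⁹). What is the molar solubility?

6.39×10⁻⁷ M

Ba₃(PO₄)₂(s) ⇌ 3 Ba²⁺(aq) + 2 PO₄³⁻(aq)
Let s be the molar solubility. Then [Ba²⁺] = 3s and [PO₄³⁻] = 2s.
Ksp = [Ba²⁺]^3[PO₄³⁻]^2 = (3s)^3 · (2s)^2 = 108s^5
108s^5 = 1.15×10⁻²⁹  ⇒  s^5 = 1.06×10⁻³¹
Taking the 5th root, s = 6.39×10⁻⁷ mol/L.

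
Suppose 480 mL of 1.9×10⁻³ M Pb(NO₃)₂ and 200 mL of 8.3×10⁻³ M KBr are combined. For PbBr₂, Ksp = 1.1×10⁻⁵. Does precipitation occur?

The combined volume is 680 mL.
[Pb²⁺] = (1.9×10⁻³)(480)/680 = 1.3×10⁻³ M
[Br⁻] = (8.3×10⁻³)(200)/680 = 2.4×10⁻³ M
Q = [Pb²⁺][Br⁻]^2 = 8.0×10⁻⁹
Q = 8.0×10⁻⁹ < Ksp = 1.1×10⁻⁵, so the solution is unsaturated and no precipitate forms.

No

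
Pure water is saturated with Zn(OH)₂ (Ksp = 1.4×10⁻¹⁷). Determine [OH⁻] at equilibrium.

Zn(OH)₂(s) ⇌ Zn²⁺(aq) + 2 OH⁻(aq)
Let s be the molar solubility. Then [Zn²⁺] = s and [OH⁻] = 2s.
Ksp = [Zn²⁺][OH⁻]^2 = s · (2s)^2 = 4s^3 = 1.4×10⁻¹⁷
s = 1.5×10⁻⁶ mol L⁻¹
[OH⁻] = 2s = 3.0×10⁻⁶ mol L⁻¹

3.0×10⁻⁶ M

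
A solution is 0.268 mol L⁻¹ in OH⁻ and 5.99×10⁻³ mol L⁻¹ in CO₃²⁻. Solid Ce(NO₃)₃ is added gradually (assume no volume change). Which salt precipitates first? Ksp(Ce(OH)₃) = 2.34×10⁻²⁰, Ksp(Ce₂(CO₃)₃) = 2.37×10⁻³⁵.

A salt starts to precipitate once the ion product Q reaches its Ksp.
For Ce(OH)₃: [Ce³⁺] = (Ksp/[OH⁻]^3) = 1.22×10⁻¹⁸ mol L⁻¹
For Ce₂(CO₃)₃: [Ce³⁺] = (Ksp/[CO₃²⁻]^3)^(1/2) = 1.05×10⁻¹⁴ mol L⁻¹
The smaller threshold [Ce³⁺] is reached first, so Ce(OH)₃ precipitates first.

Ce(OH)₃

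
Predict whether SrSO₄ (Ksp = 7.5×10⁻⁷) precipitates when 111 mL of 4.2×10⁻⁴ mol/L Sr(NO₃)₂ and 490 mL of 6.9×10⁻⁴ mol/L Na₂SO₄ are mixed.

No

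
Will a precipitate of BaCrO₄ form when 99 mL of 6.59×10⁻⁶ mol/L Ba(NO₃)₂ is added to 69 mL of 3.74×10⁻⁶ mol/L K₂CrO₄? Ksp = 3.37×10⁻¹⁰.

No

The combined volume is 168 mL.
[Ba²⁺] = (6.59×10⁻⁶)(99)/168 = 3.88×10⁻⁶ mol/L
[CrO₄²⁻] = (3.74×10⁻⁶)(69)/168 = 1.54×10⁻⁶ mol/L
Q = [Ba²⁺][CrO₄²⁻] = 5.97×10⁻¹²
Q = 5.97×10⁻¹² < Ksp = 3.37×10⁻¹⁰, so the solution is unsaturated and no precipitate forms.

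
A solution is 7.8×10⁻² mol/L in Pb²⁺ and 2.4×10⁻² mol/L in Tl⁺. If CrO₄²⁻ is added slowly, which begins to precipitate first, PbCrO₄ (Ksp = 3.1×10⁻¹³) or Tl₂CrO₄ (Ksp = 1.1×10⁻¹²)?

PbCrO₄

Each salt precipitates once Q = Ksp for that salt.
For PbCrO₄: [CrO₄²⁻] = (Ksp/[Pb²⁺]) = 4.0×10⁻¹² mol/L
For Tl₂CrO₄: [CrO₄²⁻] = (Ksp/[Tl⁺]^2) = 1.9×10⁻⁹ mol/L
The smaller threshold [CrO₄²⁻] is reached first, so PbCrO₄ precipitates first.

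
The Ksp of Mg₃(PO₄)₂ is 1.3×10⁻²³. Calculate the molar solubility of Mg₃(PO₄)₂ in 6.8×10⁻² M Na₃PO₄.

4.7×10⁻⁸ M

Mg₃(PO₄)₂(s) ⇌ 3 Mg²⁺(aq) + 2 PO₄³⁻(aq)
The solution already contains PO₄³⁻ at 6.8×10⁻² M. Let s be the molar solubility of Mg₃(PO₄)₂.
[PO₄³⁻] ≈ 6.8×10⁻² M (common ion dominates); [Mg²⁺] = 3s.
Ksp = [Mg²⁺]^3[PO₄³⁻]^2 = (3s)^3(6.8×10⁻²)^2
(3s)^3 = 1.3×10⁻²³ / (6.8×10⁻²)^2 = 2.8×10⁻²¹
s = 4.7×10⁻⁸ M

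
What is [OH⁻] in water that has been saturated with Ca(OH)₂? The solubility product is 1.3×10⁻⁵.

Ca(OH)₂(s) ⇌ Ca²⁺(aq) + 2 OH⁻(aq)
Call the molar solubility s, so that [Ca²⁺] = s and [OH⁻] = 2s.
Ksp = [Ca²⁺][OH⁻]^2 = s · (2s)^2 = 4s^3 = 1.3×10⁻⁵
s = 1.5×10⁻² mol L⁻¹
[OH⁻] = 2s = 3.0×10⁻² mol L⁻¹

3.0×10⁻² M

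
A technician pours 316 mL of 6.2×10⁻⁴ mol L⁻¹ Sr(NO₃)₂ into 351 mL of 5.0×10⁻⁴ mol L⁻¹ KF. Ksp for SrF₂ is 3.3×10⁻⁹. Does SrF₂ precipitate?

No

Total volume after mixing = 316 + 351 = 667 mL.
[Sr²⁺] = (6.2×10⁻⁴)(316)/667 = 2.9×10⁻⁴ mol L⁻¹
[F⁻] = (5.0×10⁻⁴)(351)/667 = 2.6×10⁻⁴ mol L⁻¹
Q = [Sr²⁺][F⁻]^2 = 2.0×10⁻¹¹
Q < Ksp (2.0×10⁻¹¹ vs 3.3×10⁻⁹); the solution remains unsaturated and no precipitate forms.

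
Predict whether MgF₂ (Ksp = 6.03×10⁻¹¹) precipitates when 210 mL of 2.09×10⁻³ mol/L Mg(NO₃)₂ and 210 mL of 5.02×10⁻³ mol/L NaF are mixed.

Total volume after mixing = 210 + 210 = 420 mL.
[Mg²⁺] = (2.09×10⁻³)(210)/420 = 1.05×10⁻³ mol/L
[F⁻] = (5.02×10⁻³)(210)/420 = 2.51×10⁻³ mol/L
Q = [Mg²⁺][F⁻]^2 = 6.58×10⁻⁹
Q = 6.58×10⁻⁹ > Ksp = 6.03×10⁻¹¹, so the solution is supersaturated and MgF₂ precipitates.

Yes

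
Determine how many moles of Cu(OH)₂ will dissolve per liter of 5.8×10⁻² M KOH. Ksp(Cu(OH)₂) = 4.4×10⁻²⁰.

1.3×10⁻¹⁷ M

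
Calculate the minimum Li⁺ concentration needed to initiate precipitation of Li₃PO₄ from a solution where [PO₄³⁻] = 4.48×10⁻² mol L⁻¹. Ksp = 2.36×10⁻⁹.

Precipitation begins when Q = Ksp.
Li₃PO₄(s) ⇌ 3 Li⁺(aq) + PO₄³⁻(aq)
Ksp = [Li⁺]^3[PO₄³⁻] = [Li⁺]^3(4.48×10⁻²)
[Li⁺]^3 = 2.36×10⁻⁹ / (4.48×10⁻²) = 5.27×10⁻⁸
[Li⁺] = 3.75×10⁻³ mol L⁻¹

3.75×10⁻³ M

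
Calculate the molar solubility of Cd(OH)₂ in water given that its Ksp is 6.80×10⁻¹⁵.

1.19×10⁻⁵ M

Cd(OH)₂(s) ⇌ Cd²⁺(aq) + 2 OH⁻(aq)
For each mole of Cd(OH)₂ that dissolves per liter, [Cd²⁺] = s and [OH⁻] = 2s; let s denote this solubility.
Ksp = [Cd²⁺][OH⁻]^2 = s · (2s)^2 = 4s^3
4s^3 = 6.80×10⁻¹⁵  ⇒  s^3 = 1.70×10⁻¹⁵
s = (1.70×10⁻¹⁵)^(1/3) = 1.19×10⁻⁵ M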